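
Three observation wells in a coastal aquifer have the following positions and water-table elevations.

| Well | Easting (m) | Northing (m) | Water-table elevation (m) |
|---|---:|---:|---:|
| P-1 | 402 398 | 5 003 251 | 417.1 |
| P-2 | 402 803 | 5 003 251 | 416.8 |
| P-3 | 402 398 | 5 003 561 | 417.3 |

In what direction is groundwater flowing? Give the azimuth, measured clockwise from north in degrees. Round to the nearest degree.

∂h/∂x = (416.8 − 417.1) / (402803 − 402398) = -0.0007407
∂h/∂y = (417.3 − 417.1) / (5003561 − 5003251) = +0.0006452
Flow direction (−∇h) has components (+0.0007407 E, -0.0006452 N).
Azimuth = atan2(E, N) = atan2(+0.0007407, -0.0006452) = 131.1° ≈ 131°.

131°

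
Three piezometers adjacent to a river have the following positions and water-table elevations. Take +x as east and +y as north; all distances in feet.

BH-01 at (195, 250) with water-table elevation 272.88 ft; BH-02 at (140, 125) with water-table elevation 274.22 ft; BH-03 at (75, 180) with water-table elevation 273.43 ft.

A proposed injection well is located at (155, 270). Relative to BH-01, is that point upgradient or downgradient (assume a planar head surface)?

Taking BH-01 as reference: BH-02−BH-01 = (-55, -125, +1.34); BH-03−BH-01 = (-120, -70, +0.55).
Solve a·Δx + b·Δy = Δh: det = (-55)·(-70) − (-120)·(-125) = -11150.
∂h/∂x = [(+1.34)·(-70) − (+0.55)·(-125)] / -11150 = +0.002247
∂h/∂y = [(-55)·(+0.55) − (-120)·(+1.34)] / -11150 = -0.01171
Head at (155, 270) = 272.88 + (+0.002247)·(-40) + (-0.01171)·(20) = 272.56 ft.
That is lower than the 272.88 ft at BH-01, so the point is downgradient.

downgradient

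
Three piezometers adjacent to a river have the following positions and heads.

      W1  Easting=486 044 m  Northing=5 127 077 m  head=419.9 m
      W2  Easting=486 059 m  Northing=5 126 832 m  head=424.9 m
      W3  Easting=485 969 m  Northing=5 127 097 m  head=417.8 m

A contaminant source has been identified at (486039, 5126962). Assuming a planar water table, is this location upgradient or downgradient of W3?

With h = a·x + b·y + c and W1 as origin, the differences give:
  15·a + (-245)·b = +5.0
  (-75)·a + 20·b = -2.1
Eliminate b (×20 and ×(-245), subtract): -18075·a = -414.50 → a = ∂h/∂x = +0.02293
Back-substitute: b = ∂h/∂y = -0.01900.
Head at (486039, 5126962) = 419.9 + (+0.02293)·(-5) + (-0.01900)·(-115) = 421.97 m.
That is higher than the 417.8 m at W3, so the point is upgradient.

upgradient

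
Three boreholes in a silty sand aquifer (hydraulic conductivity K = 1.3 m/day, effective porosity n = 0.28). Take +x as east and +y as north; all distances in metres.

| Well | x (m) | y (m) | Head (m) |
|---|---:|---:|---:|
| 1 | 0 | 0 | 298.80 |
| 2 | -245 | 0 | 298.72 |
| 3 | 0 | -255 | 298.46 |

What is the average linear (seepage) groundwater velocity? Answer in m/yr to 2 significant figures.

2.3 m/yr

∂h/∂x = (298.72 − 298.80) / (-245 − 0) = +0.0003265
∂h/∂y = (298.46 − 298.80) / (-255 − 0) = +0.001333
|∇h| = √(0.0003265² + 0.001333²) = 0.001372
Seepage velocity v = K·i/n = 1.3 × 0.001372 / 0.28 = 0.00637 m/day = 2.327 m/yr.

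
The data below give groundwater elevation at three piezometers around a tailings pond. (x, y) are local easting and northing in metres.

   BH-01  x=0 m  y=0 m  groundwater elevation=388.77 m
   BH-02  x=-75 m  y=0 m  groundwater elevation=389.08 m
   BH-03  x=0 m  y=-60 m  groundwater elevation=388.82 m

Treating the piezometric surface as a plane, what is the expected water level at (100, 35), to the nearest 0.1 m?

388.3 m

∂h/∂x = (389.08 − 388.77) / (-75 − 0) = -0.004133
∂h/∂y = (388.82 − 388.77) / (-60 − 0) = -0.0008333
h(100, 35) = 388.77 + (-0.004133)·(100) + (-0.0008333)·(35) = 388.77 -0.413 -0.029 = 388.327 m.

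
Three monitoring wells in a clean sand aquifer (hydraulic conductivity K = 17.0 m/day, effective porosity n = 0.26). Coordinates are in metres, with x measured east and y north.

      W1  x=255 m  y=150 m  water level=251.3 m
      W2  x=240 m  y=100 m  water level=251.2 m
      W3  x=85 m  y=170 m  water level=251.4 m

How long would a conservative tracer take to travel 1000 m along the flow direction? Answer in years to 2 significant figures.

Three-point gradient (reference W1): Δ to W2 = (-15, -50, -0.1), Δ to W3 = (-170, 20, +0.1).
∂h/∂x = -0.0003409, ∂h/∂y = +0.002102 (det = -8800).
|∇h| = √(-0.0003409² + 0.002102²) = 0.002129
Seepage velocity v = K·i/n = 17.0 × 0.002129 / 0.26 = 0.1392 m/day.
t = 1000 / 0.1392 = 7184 days = 19.7 years.

20 years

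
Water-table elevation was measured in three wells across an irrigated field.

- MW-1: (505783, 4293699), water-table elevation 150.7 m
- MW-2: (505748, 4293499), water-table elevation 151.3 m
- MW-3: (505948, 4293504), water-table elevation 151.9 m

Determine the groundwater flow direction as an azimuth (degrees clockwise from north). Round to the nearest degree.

Taking MW-1 as reference: MW-2−MW-1 = (-35, -200, +0.6); MW-3−MW-1 = (165, -195, +1.2).
Solve a·Δx + b·Δy = Δh: det = (-35)·(-195) − 165·(-200) = 39825.
∂h/∂x = [(+0.6)·(-195) − (+1.2)·(-200)] / 39825 = +0.003089
∂h/∂y = [(-35)·(+1.2) − 165·(+0.6)] / 39825 = -0.003540
Flow direction (−∇h) has components (-0.003089 E, +0.003540 N).
Azimuth = atan2(E, N) = atan2(-0.003089, +0.003540) = 318.9° ≈ 319°.

319°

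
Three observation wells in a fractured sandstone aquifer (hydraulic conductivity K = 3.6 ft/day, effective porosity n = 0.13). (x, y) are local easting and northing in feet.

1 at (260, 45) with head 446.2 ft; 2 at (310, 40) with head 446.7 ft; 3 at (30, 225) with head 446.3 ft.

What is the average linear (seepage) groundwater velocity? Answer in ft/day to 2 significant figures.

Taking 1 as reference: 2−1 = (50, -5, +0.5); 3−1 = (-230, 180, +0.1).
Solve a·Δx + b·Δy = Δh: det = 50·180 − (-230)·(-5) = 7850.
∂h/∂x = [(+0.5)·180 − (+0.1)·(-5)] / 7850 = +0.01153
∂h/∂y = [50·(+0.1) − (-230)·(+0.5)] / 7850 = +0.01529
|∇h| = √(0.01153² + 0.01529²) = 0.01915
Seepage velocity v = K·i/n = 3.6 × 0.01915 / 0.13 = 0.5303 ft/day.

0.53 ft/day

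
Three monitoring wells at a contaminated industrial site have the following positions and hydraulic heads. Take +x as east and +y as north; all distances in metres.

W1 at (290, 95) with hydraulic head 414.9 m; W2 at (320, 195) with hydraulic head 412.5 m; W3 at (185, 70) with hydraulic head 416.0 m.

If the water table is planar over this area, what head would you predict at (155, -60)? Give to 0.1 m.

Differences from W1: to W2 (Δx, Δy, Δh) = (30, 100, -2.4); to W3 = (-105, -25, +1.1).
Solve a·Δx + b·Δy = Δh: det = 30·(-25) − (-105)·100 = 9750.
∂h/∂x = [(-2.4)·(-25) − (+1.1)·100] / 9750 = -0.005128
∂h/∂y = [30·(+1.1) − (-105)·(-2.4)] / 9750 = -0.02246
h(155, -60) = 414.9 + (-0.005128)·(-135) + (-0.02246)·(-155) = 414.9 +0.692 +3.482 = 419.074 m.

419.1 m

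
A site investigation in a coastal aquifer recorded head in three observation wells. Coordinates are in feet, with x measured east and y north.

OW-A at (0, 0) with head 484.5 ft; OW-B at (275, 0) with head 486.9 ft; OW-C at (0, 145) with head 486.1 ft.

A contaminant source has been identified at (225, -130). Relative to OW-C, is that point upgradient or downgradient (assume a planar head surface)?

∂h/∂x = (486.9 − 484.5) / (275 − 0) = +0.008727
∂h/∂y = (486.1 − 484.5) / (145 − 0) = +0.01103
Head at (225, -130) = 484.5 + (+0.008727)·(225) + (+0.01103)·(-130) = 485.03 ft.
That is lower than the 486.1 ft at OW-C, so the point is downgradient.

downgradient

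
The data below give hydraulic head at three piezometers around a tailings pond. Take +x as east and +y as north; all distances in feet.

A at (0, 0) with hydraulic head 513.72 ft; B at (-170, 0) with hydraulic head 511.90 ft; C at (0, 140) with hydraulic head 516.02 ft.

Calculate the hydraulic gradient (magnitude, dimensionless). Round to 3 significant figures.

∂h/∂x = (511.90 − 513.72) / (-170 − 0) = +0.01071
∂h/∂y = (516.02 − 513.72) / (140 − 0) = +0.01643
|∇h| = √(0.01071² + 0.01643²) = 0.01961

0.0196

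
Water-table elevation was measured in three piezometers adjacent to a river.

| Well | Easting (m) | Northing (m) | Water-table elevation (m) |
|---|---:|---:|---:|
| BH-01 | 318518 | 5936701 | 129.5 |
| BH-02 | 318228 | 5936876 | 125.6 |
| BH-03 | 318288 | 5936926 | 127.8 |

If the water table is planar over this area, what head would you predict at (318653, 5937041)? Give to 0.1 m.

Taking BH-01 as reference: BH-02−BH-01 = (-290, 175, -3.9); BH-03−BH-01 = (-230, 225, -1.7).
Solve a·Δx + b·Δy = Δh: det = (-290)·225 − (-230)·175 = -25000.
∂h/∂x = [(-3.9)·225 − (-1.7)·175] / -25000 = +0.02320
∂h/∂y = [(-290)·(-1.7) − (-230)·(-3.9)] / -25000 = +0.01616
h(318653, 5937041) = 129.5 + (+0.02320)·(135) + (+0.01616)·(340) = 129.5 +3.132 +5.494 = 138.126 m.

138.1 m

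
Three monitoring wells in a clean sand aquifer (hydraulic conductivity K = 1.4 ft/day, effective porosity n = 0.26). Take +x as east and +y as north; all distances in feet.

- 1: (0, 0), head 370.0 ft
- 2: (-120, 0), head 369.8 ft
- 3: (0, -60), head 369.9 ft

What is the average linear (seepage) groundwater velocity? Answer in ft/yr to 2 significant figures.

∂h/∂x = (369.8 − 370.0) / (-120 − 0) = +0.001667
∂h/∂y = (369.9 − 370.0) / (-60 − 0) = +0.001667
|∇h| = √(0.001667² + 0.001667²) = 0.002357
Seepage velocity v = K·i/n = 1.4 × 0.002357 / 0.26 = 0.01269 ft/day = 4.635 ft/yr.

4.6 ft/yr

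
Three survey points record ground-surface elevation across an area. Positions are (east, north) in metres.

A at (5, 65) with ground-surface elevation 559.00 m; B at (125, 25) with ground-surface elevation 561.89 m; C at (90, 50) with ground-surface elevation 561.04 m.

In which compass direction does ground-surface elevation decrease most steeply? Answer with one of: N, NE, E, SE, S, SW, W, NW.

With z = a·x + b·y + c and A as origin, the differences give:
  120·a + (-40)·b = +2.89
  85·a + (-15)·b = +2.04
Eliminate b (×(-15) and ×(-40), subtract): 1600·a = 38.250 → a = ∂z/∂x = +0.02391
Back-substitute: b = ∂z/∂y = -0.0005313.
Steepest decrease is along −∇f = (-0.02391 E, +0.0005313 N) → west.

W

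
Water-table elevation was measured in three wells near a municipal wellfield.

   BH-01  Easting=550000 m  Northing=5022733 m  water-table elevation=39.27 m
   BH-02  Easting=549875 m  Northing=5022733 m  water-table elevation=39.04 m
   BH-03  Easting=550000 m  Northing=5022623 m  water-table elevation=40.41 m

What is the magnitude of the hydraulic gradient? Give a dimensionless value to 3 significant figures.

0.0105

∂h/∂x = (39.04 − 39.27) / (549875 − 550000) = +0.001840
∂h/∂y = (40.41 − 39.27) / (5022623 − 5022733) = -0.01036
|∇h| = √(0.001840² + -0.01036²) = 0.01052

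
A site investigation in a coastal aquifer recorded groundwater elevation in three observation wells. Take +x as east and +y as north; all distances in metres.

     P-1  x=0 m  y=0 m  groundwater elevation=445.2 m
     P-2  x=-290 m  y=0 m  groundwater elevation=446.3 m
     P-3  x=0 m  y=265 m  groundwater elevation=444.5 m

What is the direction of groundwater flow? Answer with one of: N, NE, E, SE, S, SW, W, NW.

∂h/∂x = (446.3 − 445.2) / (-290 − 0) = -0.003793
∂h/∂y = (444.5 − 445.2) / (265 − 0) = -0.002642
Flow = −∇h = (+0.003793 east, +0.002642 north), which points northeast.

NE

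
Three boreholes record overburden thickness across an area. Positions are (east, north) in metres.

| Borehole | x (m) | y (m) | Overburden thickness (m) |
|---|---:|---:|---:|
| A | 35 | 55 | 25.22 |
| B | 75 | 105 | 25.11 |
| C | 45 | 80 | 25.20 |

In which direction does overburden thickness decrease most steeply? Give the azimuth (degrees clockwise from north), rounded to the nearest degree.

Three-point gradient (reference A): Δ to B = (40, 50, -0.11), Δ to C = (10, 25, -0.02).
∂d/∂x = -0.003500, ∂d/∂y = +0.0006000 (det = 500).
Steepest decrease is along −∇f: components (+0.003500 E, -0.0006000 N).
Azimuth = atan2(+0.003500, -0.0006000) = 99.7° ≈ 100°.

100°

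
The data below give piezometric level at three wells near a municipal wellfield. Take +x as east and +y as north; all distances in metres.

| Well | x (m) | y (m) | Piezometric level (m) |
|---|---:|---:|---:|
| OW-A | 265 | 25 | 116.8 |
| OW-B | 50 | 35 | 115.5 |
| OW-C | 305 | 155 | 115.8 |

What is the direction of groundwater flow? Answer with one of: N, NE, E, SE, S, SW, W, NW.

NW

Differences from OW-A: to OW-B (Δx, Δy, Δh) = (-215, 10, -1.3); to OW-C = (40, 130, -1.0).
Solve a·Δx + b·Δy = Δh: det = (-215)·130 − 40·10 = -28350.
∂h/∂x = [(-1.3)·130 − (-1.0)·10] / -28350 = +0.005608
∂h/∂y = [(-215)·(-1.0) − 40·(-1.3)] / -28350 = -0.009418
Flow = −∇h = (-0.005608 east, +0.009418 north), which points northwest.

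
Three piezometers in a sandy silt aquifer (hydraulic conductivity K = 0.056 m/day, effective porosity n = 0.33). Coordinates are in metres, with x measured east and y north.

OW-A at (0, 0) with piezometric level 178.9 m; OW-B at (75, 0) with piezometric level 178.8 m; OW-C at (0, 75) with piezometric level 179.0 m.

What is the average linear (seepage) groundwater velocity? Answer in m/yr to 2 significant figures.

0.12 m/yr

∂h/∂x = (178.8 − 178.9) / (75 − 0) = -0.001333
∂h/∂y = (179.0 − 178.9) / (75 − 0) = +0.001333
|∇h| = √(-0.001333² + 0.001333²) = 0.001885
Seepage velocity v = K·i/n = 0.056 × 0.001885 / 0.33 = 0.0003199 m/day = 0.1168 m/yr.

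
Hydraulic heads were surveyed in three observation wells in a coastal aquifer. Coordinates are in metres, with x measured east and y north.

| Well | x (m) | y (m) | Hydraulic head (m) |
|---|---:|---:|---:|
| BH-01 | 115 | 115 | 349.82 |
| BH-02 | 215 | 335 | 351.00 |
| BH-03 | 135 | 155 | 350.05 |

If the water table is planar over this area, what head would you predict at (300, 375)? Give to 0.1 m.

Taking BH-01 as reference: BH-02−BH-01 = (100, 220, +1.18); BH-03−BH-01 = (20, 40, +0.23).
Determinant of the coordinate differences = 100·40 − 20·220 = -400.
∂h/∂x = [(+1.18)·40 − (+0.23)·220] / -400 = +0.008500
∂h/∂y = [100·(+0.23) − 20·(+1.18)] / -400 = +0.001500
h(300, 375) = 349.82 + (+0.008500)·(185) + (+0.001500)·(260) = 349.82 +1.573 +0.390 = 351.783 m.

351.8 m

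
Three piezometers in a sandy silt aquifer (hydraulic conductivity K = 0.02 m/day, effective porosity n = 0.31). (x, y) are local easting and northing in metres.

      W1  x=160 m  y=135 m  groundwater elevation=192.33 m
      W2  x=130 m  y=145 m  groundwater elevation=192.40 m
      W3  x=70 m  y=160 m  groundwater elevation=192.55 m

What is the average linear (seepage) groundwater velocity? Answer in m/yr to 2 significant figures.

0.085 m/yr

Taking W1 as reference: W2−W1 = (-30, 10, +0.07); W3−W1 = (-90, 25, +0.22).
Solve a·Δx + b·Δy = Δh: det = (-30)·25 − (-90)·10 = 150.
∂h/∂x = [(+0.07)·25 − (+0.22)·10] / 150 = -0.003000
∂h/∂y = [(-30)·(+0.22) − (-90)·(+0.07)] / 150 = -0.002000
|∇h| = √(-0.003000² + -0.002000²) = 0.003606
Seepage velocity v = K·i/n = 0.02 × 0.003606 / 0.31 = 0.0002326 m/day = 0.08496 m/yr.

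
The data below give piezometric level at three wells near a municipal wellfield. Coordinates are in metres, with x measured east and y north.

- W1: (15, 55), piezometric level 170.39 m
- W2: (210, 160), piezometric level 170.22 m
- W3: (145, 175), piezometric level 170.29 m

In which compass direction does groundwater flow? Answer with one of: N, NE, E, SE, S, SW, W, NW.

E

Differences from W1: to W2 (Δx, Δy, Δh) = (195, 105, -0.17); to W3 = (130, 120, -0.10).
Solve a·Δx + b·Δy = Δh: det = 195·120 − 130·105 = 9750.
∂h/∂x = [(-0.17)·120 − (-0.10)·105] / 9750 = -0.001015
∂h/∂y = [195·(-0.10) − 130·(-0.17)] / 9750 = +0.0002667
Flow = −∇h = (+0.001015 east, -0.0002667 north), which points east.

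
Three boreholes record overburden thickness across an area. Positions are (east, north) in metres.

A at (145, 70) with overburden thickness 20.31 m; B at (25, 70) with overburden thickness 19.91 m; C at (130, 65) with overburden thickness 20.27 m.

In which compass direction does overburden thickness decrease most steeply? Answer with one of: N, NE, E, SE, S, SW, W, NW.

NW

Three-point gradient (reference A): Δ to B = (-120, 0, -0.40), Δ to C = (-15, -5, -0.04).
∂d/∂x = +0.003333, ∂d/∂y = -0.002000 (det = 600).
Steepest decrease is along −∇f = (-0.003333 E, +0.002000 N) → northwest.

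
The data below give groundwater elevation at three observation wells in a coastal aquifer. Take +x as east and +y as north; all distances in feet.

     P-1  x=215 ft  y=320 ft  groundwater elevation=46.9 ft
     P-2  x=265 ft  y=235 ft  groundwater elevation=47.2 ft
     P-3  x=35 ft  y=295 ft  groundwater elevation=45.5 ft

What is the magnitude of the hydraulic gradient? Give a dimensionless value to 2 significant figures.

Taking P-1 as reference: P-2−P-1 = (50, -85, +0.3); P-3−P-1 = (-180, -25, -1.4).
Solve a·Δx + b·Δy = Δh: det = 50·(-25) − (-180)·(-85) = -16550.
∂h/∂x = [(+0.3)·(-25) − (-1.4)·(-85)] / -16550 = +0.007644
∂h/∂y = [50·(-1.4) − (-180)·(+0.3)] / -16550 = +0.0009668
|∇h| = √(0.007644² + 0.0009668²) = 0.007705

0.0077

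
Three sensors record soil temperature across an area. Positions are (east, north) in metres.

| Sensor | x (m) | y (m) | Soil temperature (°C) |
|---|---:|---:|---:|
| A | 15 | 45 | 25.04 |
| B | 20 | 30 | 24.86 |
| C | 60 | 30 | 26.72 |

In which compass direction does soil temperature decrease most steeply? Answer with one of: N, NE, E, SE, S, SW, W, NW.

SW

With T = a·x + b·y + c and A as origin, the differences give:
  5·a + (-15)·b = -0.18
  45·a + (-15)·b = +1.68
Eliminate b (×(-15) and ×(-15), subtract): 600·a = 27.900 → a = ∂T/∂x = +0.04650
Back-substitute: b = ∂T/∂y = +0.02750.
Steepest decrease is along −∇f = (-0.04650 E, -0.02750 N) → southwest.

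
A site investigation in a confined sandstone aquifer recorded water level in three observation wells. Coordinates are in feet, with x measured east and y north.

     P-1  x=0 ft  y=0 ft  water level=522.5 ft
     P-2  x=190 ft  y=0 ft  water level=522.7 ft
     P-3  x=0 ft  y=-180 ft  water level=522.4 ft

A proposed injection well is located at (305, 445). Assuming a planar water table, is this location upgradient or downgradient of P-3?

upgradient

∂h/∂x = (522.7 − 522.5) / (190 − 0) = +0.001053
∂h/∂y = (522.4 − 522.5) / (-180 − 0) = +0.0005556
Head at (305, 445) = 522.5 + (+0.001053)·(305) + (+0.0005556)·(445) = 523.07 ft.
That is higher than the 522.4 ft at P-3, so the point is upgradient.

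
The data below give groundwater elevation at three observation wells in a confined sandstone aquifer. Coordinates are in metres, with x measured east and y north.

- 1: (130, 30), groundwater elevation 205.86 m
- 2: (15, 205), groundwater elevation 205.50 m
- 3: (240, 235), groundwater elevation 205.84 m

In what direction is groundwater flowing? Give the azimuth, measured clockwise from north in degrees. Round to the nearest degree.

301°

Taking 1 as reference: 2−1 = (-115, 175, -0.36); 3−1 = (110, 205, -0.02).
Solve a·Δx + b·Δy = Δh: det = (-115)·205 − 110·175 = -42825.
∂h/∂x = [(-0.36)·205 − (-0.02)·175] / -42825 = +0.001642
∂h/∂y = [(-115)·(-0.02) − 110·(-0.36)] / -42825 = -0.0009784
Flow direction (−∇h) has components (-0.001642 E, +0.0009784 N).
Azimuth = atan2(E, N) = atan2(-0.001642, +0.0009784) = 300.8° ≈ 301°.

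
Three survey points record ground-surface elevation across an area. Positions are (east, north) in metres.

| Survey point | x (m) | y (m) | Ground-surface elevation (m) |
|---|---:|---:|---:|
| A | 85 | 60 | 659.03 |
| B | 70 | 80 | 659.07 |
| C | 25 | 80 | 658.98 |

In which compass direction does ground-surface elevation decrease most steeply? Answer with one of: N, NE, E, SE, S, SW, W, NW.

With z = a·x + b·y + c and A as origin, the differences give:
  (-15)·a + 20·b = +0.04
  (-60)·a + 20·b = -0.05
Eliminate b (×20 and ×20, subtract): 900·a = 1.800 → a = ∂z/∂x = +0.002000
Back-substitute: b = ∂z/∂y = +0.003500.
Steepest decrease is along −∇f = (-0.002000 E, -0.003500 N) → southwest.

SW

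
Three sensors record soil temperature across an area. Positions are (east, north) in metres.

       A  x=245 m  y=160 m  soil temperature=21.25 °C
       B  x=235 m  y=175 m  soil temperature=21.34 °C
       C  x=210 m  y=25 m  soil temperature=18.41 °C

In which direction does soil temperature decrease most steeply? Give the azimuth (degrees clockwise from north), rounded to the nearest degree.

224°

Three-point gradient (reference A): Δ to B = (-10, 15, +0.09), Δ to C = (-35, -135, -2.84).
∂T/∂x = +0.01624, ∂T/∂y = +0.01683 (det = 1875).
Steepest decrease is along −∇f: components (-0.01624 E, -0.01683 N).
Azimuth = atan2(-0.01624, -0.01683) = 224.0° ≈ 224°.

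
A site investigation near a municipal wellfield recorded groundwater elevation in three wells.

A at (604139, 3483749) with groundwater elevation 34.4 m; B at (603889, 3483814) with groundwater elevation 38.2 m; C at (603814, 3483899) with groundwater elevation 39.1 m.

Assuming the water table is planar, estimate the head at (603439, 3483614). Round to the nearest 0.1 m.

Differences from A: to B (Δx, Δy, Δh) = (-250, 65, +3.8); to C = (-325, 150, +4.7).
Determinant of the coordinate differences = (-250)·150 − (-325)·65 = -16375.
∂h/∂x = [(+3.8)·150 − (+4.7)·65] / -16375 = -0.01615
∂h/∂y = [(-250)·(+4.7) − (-325)·(+3.8)] / -16375 = -0.003664
h(603439, 3483614) = 34.4 + (-0.01615)·(-700) + (-0.003664)·(-135) = 34.4 +11.307 +0.495 = 46.202 m.

46.2 m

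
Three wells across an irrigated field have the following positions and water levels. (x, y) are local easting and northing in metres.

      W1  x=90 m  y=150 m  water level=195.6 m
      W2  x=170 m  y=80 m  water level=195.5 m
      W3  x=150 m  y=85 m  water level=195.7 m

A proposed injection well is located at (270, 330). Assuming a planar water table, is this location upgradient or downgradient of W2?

Taking W1 as reference: W2−W1 = (80, -70, -0.1); W3−W1 = (60, -65, +0.1).
Solve a·Δx + b·Δy = Δh: det = 80·(-65) − 60·(-70) = -1000.
∂h/∂x = [(-0.1)·(-65) − (+0.1)·(-70)] / -1000 = -0.01350
∂h/∂y = [80·(+0.1) − 60·(-0.1)] / -1000 = -0.01400
Head at (270, 330) = 195.6 + (-0.01350)·(180) + (-0.01400)·(180) = 190.65 m.
That is lower than the 195.5 m at W2, so the point is downgradient.

downgradient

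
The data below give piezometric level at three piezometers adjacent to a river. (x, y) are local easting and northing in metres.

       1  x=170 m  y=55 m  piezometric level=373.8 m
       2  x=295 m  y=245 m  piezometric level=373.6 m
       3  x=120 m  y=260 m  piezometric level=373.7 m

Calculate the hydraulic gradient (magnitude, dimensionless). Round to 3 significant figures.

0.000896

Differences from 1: to 2 (Δx, Δy, Δh) = (125, 190, -0.2); to 3 = (-50, 205, -0.1).
Determinant of the coordinate differences = 125·205 − (-50)·190 = 35125.
∂h/∂x = [(-0.2)·205 − (-0.1)·190] / 35125 = -0.0006263
∂h/∂y = [125·(-0.1) − (-50)·(-0.2)] / 35125 = -0.0006406
|∇h| = √(-0.0006263² + -0.0006406²) = 0.0008959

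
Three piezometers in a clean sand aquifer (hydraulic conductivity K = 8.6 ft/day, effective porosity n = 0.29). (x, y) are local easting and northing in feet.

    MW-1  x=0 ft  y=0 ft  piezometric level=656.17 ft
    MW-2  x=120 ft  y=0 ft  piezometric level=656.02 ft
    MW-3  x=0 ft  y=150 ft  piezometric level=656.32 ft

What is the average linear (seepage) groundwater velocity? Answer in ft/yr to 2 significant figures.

17 ft/yr

∂h/∂x = (656.02 − 656.17) / (120 − 0) = -0.001250
∂h/∂y = (656.32 − 656.17) / (150 − 0) = +0.001000
|∇h| = √(-0.001250² + 0.001000²) = 0.001601
Seepage velocity v = K·i/n = 8.6 × 0.001601 / 0.29 = 0.04748 ft/day = 17.34 ft/yr.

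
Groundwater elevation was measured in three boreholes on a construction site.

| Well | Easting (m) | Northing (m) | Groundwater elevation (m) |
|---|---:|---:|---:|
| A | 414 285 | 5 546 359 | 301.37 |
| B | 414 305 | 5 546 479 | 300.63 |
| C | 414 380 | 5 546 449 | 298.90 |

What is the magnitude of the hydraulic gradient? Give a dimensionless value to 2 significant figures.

0.024

Three-point gradient (reference A): Δ to B = (20, 120, -0.74), Δ to C = (95, 90, -2.47).
∂h/∂x = -0.02394, ∂h/∂y = -0.002177 (det = -9600).
|∇h| = √(-0.02394² + -0.002177²) = 0.02404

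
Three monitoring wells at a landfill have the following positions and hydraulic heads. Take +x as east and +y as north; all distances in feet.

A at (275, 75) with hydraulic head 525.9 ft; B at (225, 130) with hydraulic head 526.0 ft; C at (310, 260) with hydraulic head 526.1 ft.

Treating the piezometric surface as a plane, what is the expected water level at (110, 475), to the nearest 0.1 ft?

Three-point gradient (reference A): Δ to B = (-50, 55, +0.1), Δ to C = (35, 185, +0.2).
∂h/∂x = -0.0006711, ∂h/∂y = +0.001208 (det = -11175).
h(110, 475) = 525.9 + (-0.0006711)·(-165) + (+0.001208)·(400) = 525.9 +0.111 +0.483 = 526.494 ft.

526.5 ft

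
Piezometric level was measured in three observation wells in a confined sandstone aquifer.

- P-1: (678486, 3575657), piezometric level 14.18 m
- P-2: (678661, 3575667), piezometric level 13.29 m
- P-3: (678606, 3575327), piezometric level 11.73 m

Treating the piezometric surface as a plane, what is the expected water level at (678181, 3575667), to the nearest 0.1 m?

Taking P-1 as reference: P-2−P-1 = (175, 10, -0.89); P-3−P-1 = (120, -330, -2.45).
Determinant of the coordinate differences = 175·(-330) − 120·10 = -58950.
∂h/∂x = [(-0.89)·(-330) − (-2.45)·10] / -58950 = -0.005398
∂h/∂y = [175·(-2.45) − 120·(-0.89)] / -58950 = +0.005461
h(678181, 3575667) = 14.18 + (-0.005398)·(-305) + (+0.005461)·(10) = 14.18 +1.646 +0.055 = 15.881 m.

15.9 m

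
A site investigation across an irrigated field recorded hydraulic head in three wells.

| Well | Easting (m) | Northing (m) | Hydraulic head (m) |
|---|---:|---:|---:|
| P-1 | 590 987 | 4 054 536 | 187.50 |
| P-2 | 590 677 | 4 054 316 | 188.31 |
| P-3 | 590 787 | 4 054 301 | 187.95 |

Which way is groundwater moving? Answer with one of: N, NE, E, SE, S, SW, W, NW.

With h = a·x + b·y + c and P-1 as origin, the differences give:
  (-310)·a + (-220)·b = +0.81
  (-200)·a + (-235)·b = +0.45
Eliminate b (×(-235) and ×(-220), subtract): 28850·a = -91.350 → a = ∂h/∂x = -0.003166
Back-substitute: b = ∂h/∂y = +0.0007799.
Flow = −∇h = (+0.003166 east, -0.0007799 north), which points east.

E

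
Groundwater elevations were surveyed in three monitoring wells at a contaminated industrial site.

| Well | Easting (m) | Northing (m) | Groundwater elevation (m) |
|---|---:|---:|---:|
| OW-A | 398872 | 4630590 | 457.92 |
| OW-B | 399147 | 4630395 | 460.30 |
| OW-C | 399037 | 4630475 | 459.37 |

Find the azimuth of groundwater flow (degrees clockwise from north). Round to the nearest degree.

236°

With h = a·x + b·y + c and OW-A as origin, the differences give:
  275·a + (-195)·b = +2.38
  165·a + (-115)·b = +1.45
Eliminate b (×(-115) and ×(-195), subtract): 550·a = 9.050 → a = ∂h/∂x = +0.01645
Back-substitute: b = ∂h/∂y = +0.01100.
Flow direction (−∇h) has components (-0.01645 E, -0.01100 N).
Azimuth = atan2(E, N) = atan2(-0.01645, -0.01100) = 236.2° ≈ 236°.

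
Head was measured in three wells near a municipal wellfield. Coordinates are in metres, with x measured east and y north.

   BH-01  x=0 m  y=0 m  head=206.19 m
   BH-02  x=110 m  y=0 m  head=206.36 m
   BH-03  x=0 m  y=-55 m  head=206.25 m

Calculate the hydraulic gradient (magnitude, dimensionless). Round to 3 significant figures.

∂h/∂x = (206.36 − 206.19) / (110 − 0) = +0.001545
∂h/∂y = (206.25 − 206.19) / (-55 − 0) = -0.001091
|∇h| = √(0.001545² + -0.001091²) = 0.001891

0.00189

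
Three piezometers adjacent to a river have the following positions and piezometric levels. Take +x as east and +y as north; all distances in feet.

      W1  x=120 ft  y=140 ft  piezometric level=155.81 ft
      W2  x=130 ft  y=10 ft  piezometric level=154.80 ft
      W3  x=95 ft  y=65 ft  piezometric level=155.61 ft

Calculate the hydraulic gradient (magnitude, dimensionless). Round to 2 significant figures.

Taking W1 as reference: W2−W1 = (10, -130, -1.01); W3−W1 = (-25, -75, -0.20).
Determinant of the coordinate differences = 10·(-75) − (-25)·(-130) = -4000.
∂h/∂x = [(-1.01)·(-75) − (-0.20)·(-130)] / -4000 = -0.01244
∂h/∂y = [10·(-0.20) − (-25)·(-1.01)] / -4000 = +0.006812
|∇h| = √(-0.01244² + 0.006812²) = 0.01418

0.014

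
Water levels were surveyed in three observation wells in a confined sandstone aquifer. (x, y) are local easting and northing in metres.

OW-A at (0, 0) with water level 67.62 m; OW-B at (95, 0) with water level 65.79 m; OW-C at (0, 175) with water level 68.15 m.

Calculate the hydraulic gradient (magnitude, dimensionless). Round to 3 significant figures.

∂h/∂x = (65.79 − 67.62) / (95 − 0) = -0.01926
∂h/∂y = (68.15 − 67.62) / (175 − 0) = +0.003029
|∇h| = √(-0.01926² + 0.003029²) = 0.0195

0.0195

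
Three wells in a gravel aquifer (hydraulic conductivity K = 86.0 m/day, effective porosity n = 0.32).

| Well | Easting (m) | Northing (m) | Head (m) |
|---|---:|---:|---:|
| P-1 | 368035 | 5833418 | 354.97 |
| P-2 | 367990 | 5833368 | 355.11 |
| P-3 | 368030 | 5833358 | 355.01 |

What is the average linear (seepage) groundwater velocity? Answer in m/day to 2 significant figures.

Taking P-1 as reference: P-2−P-1 = (-45, -50, +0.14); P-3−P-1 = (-5, -60, +0.04).
Solve a·Δx + b·Δy = Δh: det = (-45)·(-60) − (-5)·(-50) = 2450.
∂h/∂x = [(+0.14)·(-60) − (+0.04)·(-50)] / 2450 = -0.002612
∂h/∂y = [(-45)·(+0.04) − (-5)·(+0.14)] / 2450 = -0.0004490
|∇h| = √(-0.002612² + -0.0004490²) = 0.00265
Seepage velocity v = K·i/n = 86.0 × 0.00265 / 0.32 = 0.7122 m/day.

0.71 m/day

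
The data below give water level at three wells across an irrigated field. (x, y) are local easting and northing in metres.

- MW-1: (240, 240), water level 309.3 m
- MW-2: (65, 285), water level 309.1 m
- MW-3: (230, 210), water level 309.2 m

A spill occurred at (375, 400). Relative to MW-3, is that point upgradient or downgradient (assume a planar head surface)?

With h = a·x + b·y + c and MW-1 as origin, the differences give:
  (-175)·a + 45·b = -0.2
  (-10)·a + (-30)·b = -0.1
Eliminate b (×(-30) and ×45, subtract): 5700·a = 10.50 → a = ∂h/∂x = +0.001842
Back-substitute: b = ∂h/∂y = +0.002719.
Head at (375, 400) = 309.3 + (+0.001842)·(135) + (+0.002719)·(160) = 309.98 m.
That is higher than the 309.2 m at MW-3, so the point is upgradient.

upgradient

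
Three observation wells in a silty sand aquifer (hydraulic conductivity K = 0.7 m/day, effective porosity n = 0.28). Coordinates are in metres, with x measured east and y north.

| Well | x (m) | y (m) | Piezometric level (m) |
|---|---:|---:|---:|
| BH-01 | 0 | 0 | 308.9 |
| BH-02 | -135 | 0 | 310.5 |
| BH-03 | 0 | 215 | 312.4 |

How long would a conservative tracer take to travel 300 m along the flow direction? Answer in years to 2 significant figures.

16 years

∂h/∂x = (310.5 − 308.9) / (-135 − 0) = -0.01185
∂h/∂y = (312.4 − 308.9) / (215 − 0) = +0.01628
|∇h| = √(-0.01185² + 0.01628²) = 0.02014
Seepage velocity v = K·i/n = 0.7 × 0.02014 / 0.28 = 0.05035 m/day.
t = 300 / 0.05035 = 5958 days = 16.3 years.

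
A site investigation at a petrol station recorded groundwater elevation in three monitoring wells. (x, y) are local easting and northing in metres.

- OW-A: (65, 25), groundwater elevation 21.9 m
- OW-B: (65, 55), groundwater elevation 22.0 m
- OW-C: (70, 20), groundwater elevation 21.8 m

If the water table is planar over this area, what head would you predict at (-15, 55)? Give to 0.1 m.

Three-point gradient (reference OW-A): Δ to OW-B = (0, 30, +0.1), Δ to OW-C = (5, -5, -0.1).
∂h/∂x = -0.01667, ∂h/∂y = +0.003333 (det = -150).
h(-15, 55) = 21.9 + (-0.01667)·(-80) + (+0.003333)·(30) = 21.9 +1.333 +0.100 = 23.333 m.

23.3 m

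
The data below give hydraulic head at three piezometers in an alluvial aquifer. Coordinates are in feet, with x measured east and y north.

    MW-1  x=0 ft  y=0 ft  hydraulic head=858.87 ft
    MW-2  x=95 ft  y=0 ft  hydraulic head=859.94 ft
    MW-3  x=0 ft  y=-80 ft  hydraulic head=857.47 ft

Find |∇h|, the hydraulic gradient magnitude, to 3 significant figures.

0.0208

∂h/∂x = (859.94 − 858.87) / (95 − 0) = +0.01126
∂h/∂y = (857.47 − 858.87) / (-80 − 0) = +0.01750
|∇h| = √(0.01126² + 0.01750²) = 0.02081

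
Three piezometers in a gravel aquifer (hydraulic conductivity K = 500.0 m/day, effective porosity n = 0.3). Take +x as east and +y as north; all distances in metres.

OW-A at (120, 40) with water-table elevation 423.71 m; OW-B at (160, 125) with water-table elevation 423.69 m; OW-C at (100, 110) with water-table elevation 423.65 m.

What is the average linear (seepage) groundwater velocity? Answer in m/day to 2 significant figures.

Three-point gradient (reference OW-A): Δ to OW-B = (40, 85, -0.02), Δ to OW-C = (-20, 70, -0.06).
∂h/∂x = +0.0008222, ∂h/∂y = -0.0006222 (det = 4500).
|∇h| = √(0.0008222² + -0.0006222²) = 0.001031
Seepage velocity v = K·i/n = 500.0 × 0.001031 / 0.3 = 1.718 m/day.

1.7 m/day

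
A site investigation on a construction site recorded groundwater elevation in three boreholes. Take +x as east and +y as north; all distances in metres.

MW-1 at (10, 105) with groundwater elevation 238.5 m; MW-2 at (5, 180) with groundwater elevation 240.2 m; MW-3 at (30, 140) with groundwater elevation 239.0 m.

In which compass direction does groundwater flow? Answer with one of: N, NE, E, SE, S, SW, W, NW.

With h = a·x + b·y + c and MW-1 as origin, the differences give:
  (-5)·a + 75·b = +1.7
  20·a + 35·b = +0.5
Eliminate b (×35 and ×75, subtract): -1675·a = 22.00 → a = ∂h/∂x = -0.01313
Back-substitute: b = ∂h/∂y = +0.02179.
Flow = −∇h = (+0.01313 east, -0.02179 north), which points southeast.

SE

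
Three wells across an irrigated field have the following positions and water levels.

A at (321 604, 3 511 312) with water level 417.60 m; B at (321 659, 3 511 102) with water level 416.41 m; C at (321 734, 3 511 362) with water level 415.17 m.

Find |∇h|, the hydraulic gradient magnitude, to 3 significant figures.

0.0190

Differences from A: to B (Δx, Δy, Δh) = (55, -210, -1.19); to C = (130, 50, -2.43).
Solve a·Δx + b·Δy = Δh: det = 55·50 − 130·(-210) = 30050.
∂h/∂x = [(-1.19)·50 − (-2.43)·(-210)] / 30050 = -0.01896
∂h/∂y = [55·(-2.43) − 130·(-1.19)] / 30050 = +0.0007005
|∇h| = √(-0.01896² + 0.0007005²) = 0.01897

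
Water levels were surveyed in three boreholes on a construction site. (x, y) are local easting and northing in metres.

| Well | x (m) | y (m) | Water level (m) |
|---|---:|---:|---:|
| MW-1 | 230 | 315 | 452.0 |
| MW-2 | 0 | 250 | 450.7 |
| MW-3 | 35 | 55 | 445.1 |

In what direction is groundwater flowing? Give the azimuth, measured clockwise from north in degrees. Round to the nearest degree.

175°

Three-point gradient (reference MW-1): Δ to MW-2 = (-230, -65, -1.3), Δ to MW-3 = (-195, -260, -6.9).
∂h/∂x = -0.002345, ∂h/∂y = +0.02830 (det = 47125).
Flow direction (−∇h) has components (+0.002345 E, -0.02830 N).
Azimuth = atan2(E, N) = atan2(+0.002345, -0.02830) = 175.3° ≈ 175°.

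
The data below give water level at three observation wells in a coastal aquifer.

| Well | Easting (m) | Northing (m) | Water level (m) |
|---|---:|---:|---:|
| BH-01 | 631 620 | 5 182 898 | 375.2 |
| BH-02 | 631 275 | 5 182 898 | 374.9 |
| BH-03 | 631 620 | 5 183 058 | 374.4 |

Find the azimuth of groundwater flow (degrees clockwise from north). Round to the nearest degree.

∂h/∂x = (374.9 − 375.2) / (631275 − 631620) = +0.0008696
∂h/∂y = (374.4 − 375.2) / (5183058 − 5182898) = -0.005000
Flow direction (−∇h) has components (-0.0008696 E, +0.005000 N).
Azimuth = atan2(E, N) = atan2(-0.0008696, +0.005000) = 350.1° ≈ 350°.

350°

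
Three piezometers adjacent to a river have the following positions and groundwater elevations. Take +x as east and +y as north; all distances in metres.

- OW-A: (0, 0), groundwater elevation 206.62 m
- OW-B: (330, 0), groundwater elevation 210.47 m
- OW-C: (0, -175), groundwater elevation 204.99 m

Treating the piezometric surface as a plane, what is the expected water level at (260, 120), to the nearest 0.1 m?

210.8 m

∂h/∂x = (210.47 − 206.62) / (330 − 0) = +0.01167
∂h/∂y = (204.99 − 206.62) / (-175 − 0) = +0.009314
h(260, 120) = 206.62 + (+0.01167)·(260) + (+0.009314)·(120) = 206.62 +3.033 +1.118 = 210.771 m.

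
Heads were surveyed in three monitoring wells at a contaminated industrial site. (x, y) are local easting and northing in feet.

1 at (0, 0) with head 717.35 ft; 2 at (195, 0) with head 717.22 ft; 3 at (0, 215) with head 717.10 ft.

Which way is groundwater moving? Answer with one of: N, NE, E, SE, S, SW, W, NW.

NE

∂h/∂x = (717.22 − 717.35) / (195 − 0) = -0.0006667
∂h/∂y = (717.10 − 717.35) / (215 − 0) = -0.001163
Flow = −∇h = (+0.0006667 east, +0.001163 north), which points northeast.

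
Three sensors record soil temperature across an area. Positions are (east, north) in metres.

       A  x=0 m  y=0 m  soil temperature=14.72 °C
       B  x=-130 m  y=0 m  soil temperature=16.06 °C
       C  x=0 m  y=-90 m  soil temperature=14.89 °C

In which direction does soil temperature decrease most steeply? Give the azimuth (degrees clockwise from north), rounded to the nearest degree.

∂T/∂x = (16.06 − 14.72) / (-130 − 0) = -0.01031
∂T/∂y = (14.89 − 14.72) / (-90 − 0) = -0.001889
Steepest decrease is along −∇f: components (+0.01031 E, +0.001889 N).
Azimuth = atan2(+0.01031, +0.001889) = 79.6° ≈ 080°.

080°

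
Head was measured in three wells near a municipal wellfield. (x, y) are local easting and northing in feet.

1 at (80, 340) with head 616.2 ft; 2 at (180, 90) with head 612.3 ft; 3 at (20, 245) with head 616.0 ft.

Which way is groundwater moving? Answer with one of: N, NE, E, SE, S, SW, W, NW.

Differences from 1: to 2 (Δx, Δy, Δh) = (100, -250, -3.9); to 3 = (-60, -95, -0.2).
Solve a·Δx + b·Δy = Δh: det = 100·(-95) − (-60)·(-250) = -24500.
∂h/∂x = [(-3.9)·(-95) − (-0.2)·(-250)] / -24500 = -0.01308
∂h/∂y = [100·(-0.2) − (-60)·(-3.9)] / -24500 = +0.01037
Flow = −∇h = (+0.01308 east, -0.01037 north), which points southeast.

SE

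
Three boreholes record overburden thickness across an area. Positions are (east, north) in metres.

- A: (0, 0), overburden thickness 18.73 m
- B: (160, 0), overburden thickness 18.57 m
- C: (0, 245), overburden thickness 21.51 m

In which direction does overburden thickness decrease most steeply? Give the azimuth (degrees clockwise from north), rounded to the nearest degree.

175°

∂d/∂x = (18.57 − 18.73) / (160 − 0) = -0.001000
∂d/∂y = (21.51 − 18.73) / (245 − 0) = +0.01135
Steepest decrease is along −∇f: components (+0.001000 E, -0.01135 N).
Azimuth = atan2(+0.001000, -0.01135) = 175.0° ≈ 175°.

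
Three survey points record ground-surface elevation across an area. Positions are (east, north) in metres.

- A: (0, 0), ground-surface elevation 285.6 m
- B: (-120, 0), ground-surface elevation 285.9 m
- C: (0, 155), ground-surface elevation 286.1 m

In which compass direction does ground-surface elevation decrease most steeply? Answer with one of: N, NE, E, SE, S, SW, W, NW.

∂z/∂x = (285.9 − 285.6) / (-120 − 0) = -0.002500
∂z/∂y = (286.1 − 285.6) / (155 − 0) = +0.003226
Steepest decrease is along −∇f = (+0.002500 E, -0.003226 N) → southeast.

SE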